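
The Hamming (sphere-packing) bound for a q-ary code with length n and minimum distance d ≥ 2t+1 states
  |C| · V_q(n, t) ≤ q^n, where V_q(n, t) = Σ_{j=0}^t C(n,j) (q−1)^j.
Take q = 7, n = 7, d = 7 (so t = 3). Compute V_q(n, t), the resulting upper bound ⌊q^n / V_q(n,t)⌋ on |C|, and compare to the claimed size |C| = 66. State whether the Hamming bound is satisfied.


V_q(n, t) = 8359, q^n = 823543, Hamming bound = 98, |C| = 66 ≤ bound (satisfied).

Step 1: Compute V_q(n, t) = Σ_{j=0}^3 C(n, j) (q−1)^j.
  j = 0: C(7,0)·(6)^0 = 1·1 = 1.
  j = 1: C(7,1)·(6)^1 = 7·6 = 42.
  j = 2: C(7,2)·(6)^2 = 21·36 = 756.
  j = 3: C(7,3)·(6)^3 = 35·216 = 7560.
  V_q(n, t) = 1 + 42 + 756 + 7560 = 8359.
Step 2: q^n = 7^7 = 823543.
Step 3: Hamming bound ⌊q^n / V_q(n,t)⌋ = ⌊823543/8359⌋ = 98.
Step 4: Compare |C| = 66 to 98: satisfied.
The claimed |C| lies below the Hamming bound.


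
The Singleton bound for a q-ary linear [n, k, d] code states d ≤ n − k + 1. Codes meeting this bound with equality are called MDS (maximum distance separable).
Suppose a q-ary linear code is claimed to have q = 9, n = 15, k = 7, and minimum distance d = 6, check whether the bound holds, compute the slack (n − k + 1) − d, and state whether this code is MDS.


Singleton RHS = n − k + 1 = 9, slack = 3, bound satisfied, not MDS.

Singleton bound: d ≤ n − k + 1.
Here n = 15, k = 7, so n − k + 1 = 9.
Given d = 6, check d ≤ 9: YES.
Slack = (n − k + 1) − d = 3.
The code is NOT MDS (slack = 3 > 0).
Description: the claimed parameters are [15, 7, 6]_9; such a code would be non-MDS.


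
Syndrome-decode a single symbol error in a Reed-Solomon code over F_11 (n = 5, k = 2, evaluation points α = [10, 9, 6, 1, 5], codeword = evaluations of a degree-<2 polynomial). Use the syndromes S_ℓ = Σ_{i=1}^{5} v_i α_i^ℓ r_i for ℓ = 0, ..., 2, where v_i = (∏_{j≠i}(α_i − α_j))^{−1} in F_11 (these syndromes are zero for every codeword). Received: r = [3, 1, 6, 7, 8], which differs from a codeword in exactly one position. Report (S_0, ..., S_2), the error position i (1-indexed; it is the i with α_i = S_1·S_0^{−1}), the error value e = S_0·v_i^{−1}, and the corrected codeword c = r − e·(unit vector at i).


S = (6, 8, 7), error at position 5, error magnitude e = 4, c = [3, 1, 6, 7, 4].

Step 1: column multipliers v_i = (∏_{j≠i}(α_i − α_j))^{−1} mod 11.
  i = 1 (α = 10): (10−9)(10−6)(10−1)(10−5) = 1·4·9·5 = 180 ≡ 4, so v_1 = 4^{−1} = 3 (mod 11).
  i = 2 (α = 9): (9−10)(9−6)(9−1)(9−5) = (−1)·3·8·4 = −96 ≡ 3, so v_2 = 3^{−1} = 4 (mod 11).
  i = 3 (α = 6): (6−10)(6−9)(6−1)(6−5) = (−4)·(−3)·5·1 = 60 ≡ 5, so v_3 = 5^{−1} = 9 (mod 11).
  i = 4 (α = 1): (1−10)(1−9)(1−6)(1−5) = (−9)·(−8)·(−5)·(−4) = 1440 ≡ 10, so v_4 = 10^{−1} = 10 (mod 11).
  i = 5 (α = 5): (5−10)(5−9)(5−6)(5−1) = (−5)·(−4)·(−1)·4 = −80 ≡ 8, so v_5 = 8^{−1} = 7 (mod 11).
  v = [3, 4, 9, 10, 7].
Step 2: syndromes of r = [3, 1, 6, 7, 8] (all sums mod 11).
  S_0 = Σ v_i r_i = 3·3 + 4·1 + 9·6 + 10·7 + 7·8 = 193 ≡ 6.
  S_1 = Σ v_i α_i r_i = 3·10·3 + 4·9·1 + 9·6·6 + 10·1·7 + 7·5·8 = 800 ≡ 8.
  α_i^2 mod 11 = [1, 4, 3, 1, 3].
  S_2 = Σ v_i α_i^2 r_i = 3·1·3 + 4·4·1 + 9·3·6 + 10·1·7 + 7·3·8 = 425 ≡ 7.
  S = (6, 8, 7) ≠ 0, so r is not a codeword (an error is present).
Step 3: locate the error. For a single error e at position i, S_ℓ = v_i·e·α_i^ℓ, so α_err = S_1/S_0.
  S_0^{−1} = 6^{−1} = 2 (mod 11), so α_err = 8·2 = 16 ≡ 5 = α_5. Error position i = 5.
  Consistency check: S_2/S_1 = 7·7 = 49 ≡ 5 = α_err ✓ (single-error assumption holds).
Step 4: error magnitude e = S_0/v_5 = S_0·∏_{j≠5}(α_5 − α_j) = 6·8 = 48 ≡ 4 (mod 11).
Step 5: correct position 5: c_5 = r_5 − e = 8 − 4 ≡ 4 (mod 11). Hence c = [3, 1, 6, 7, 4].
  Check: interpolating c through the α_i gives m(x) = 5 + 2·x (degree < 2) with m(α_i) = c_i for every i, so c is indeed a codeword.


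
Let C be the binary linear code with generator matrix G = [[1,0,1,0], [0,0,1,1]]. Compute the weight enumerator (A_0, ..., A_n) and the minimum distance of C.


Weight distribution: A_0 = 1, A_2 = 3. Minimum distance d = 2.

Enumerate all 2^2 = 4 messages m ∈ F_2^2.
For each, compute codeword c = mG in F_2^4, then tally its weight.
  m = 00 → c = 0000, weight = 0.
  m = 10 → c = 1010, weight = 2.
  m = 01 → c = 0011, weight = 2.
  m = 11 → c = 1001, weight = 2.
Tally weights:
  weight 0: 1 codewords.
  weight 2: 3 codewords.
Minimum distance d = smallest w > 0 with A_w > 0 = 2.
Sanity: Σ A_w = 4 = 2^2 = 4 ✓.


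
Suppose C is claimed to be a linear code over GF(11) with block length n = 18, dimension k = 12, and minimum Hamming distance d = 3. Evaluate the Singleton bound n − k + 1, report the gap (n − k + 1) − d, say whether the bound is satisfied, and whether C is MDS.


Singleton RHS = n − k + 1 = 7, slack = 4, bound satisfied, not MDS.

Singleton bound: d ≤ n − k + 1.
Here n = 18, k = 12, so n − k + 1 = 7.
Given d = 3, check d ≤ 7: YES.
Slack = (n − k + 1) − d = 4.
The code is NOT MDS (slack = 4 > 0).
Description: the claimed parameters are [18, 12, 3]_11; such a code would be non-MDS.


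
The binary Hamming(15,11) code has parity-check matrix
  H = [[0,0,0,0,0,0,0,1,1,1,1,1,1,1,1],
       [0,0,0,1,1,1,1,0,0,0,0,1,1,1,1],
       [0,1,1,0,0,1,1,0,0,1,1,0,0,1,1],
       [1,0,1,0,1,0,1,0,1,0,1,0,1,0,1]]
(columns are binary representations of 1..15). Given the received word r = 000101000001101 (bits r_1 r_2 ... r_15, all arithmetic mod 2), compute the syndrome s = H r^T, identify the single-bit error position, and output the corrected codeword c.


s = (1, 1, 0, 0)^T, error position = 12, corrected codeword c = 000101000000101

Compute s = H r^T mod 2 one row at a time:
  s_1 = 0 + 0 + 0 + 0 + 1 + 1 + 0 + 1 = 3 ≡ 1 (mod 2).
  s_2 = 1 + 0 + 1 + 0 + 1 + 1 + 0 + 1 = 5 ≡ 1 (mod 2).
  s_3 = 0 + 0 + 1 + 0 + 0 + 0 + 0 + 1 = 2 ≡ 0 (mod 2).
  s_4 = 0 + 0 + 0 + 0 + 0 + 0 + 1 + 1 = 2 ≡ 0 (mod 2).
s = (1, 1, 0, 0)^T — this equals column 12 of H (binary 1100), so error is at position 12.
Correct: flip bit 12 of r = 000101000001101 to get c = 000101000000101.


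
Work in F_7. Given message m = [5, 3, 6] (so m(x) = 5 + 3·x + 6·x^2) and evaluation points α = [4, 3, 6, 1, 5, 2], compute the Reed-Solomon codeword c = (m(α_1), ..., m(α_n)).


c = [1, 5, 1, 0, 2, 0]

Message polynomial: m(x) = 5 + 3·x + 6·x^2 (mod 7).
For each evaluation point α_i, compute m(α_i) mod 7:
  α_1 = 4: Horner steps 6 → 6 → 1, so m(4) = 1.
  α_2 = 3: Horner steps 6 → 0 → 5, so m(3) = 5.
  α_3 = 6: Horner steps 6 → 4 → 1, so m(6) = 1.
  α_4 = 1: Horner steps 6 → 2 → 0, so m(1) = 0.
  α_5 = 5: Horner steps 6 → 5 → 2, so m(5) = 2.
  α_6 = 2: Horner steps 6 → 1 → 0, so m(2) = 0.
Codeword c = [1, 5, 1, 0, 2, 0] ∈ F_7^6.


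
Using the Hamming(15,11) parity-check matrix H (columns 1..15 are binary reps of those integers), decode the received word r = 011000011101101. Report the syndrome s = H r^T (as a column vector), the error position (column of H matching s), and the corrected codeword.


s = (0, 1, 0, 0)^T, error position = 4, corrected codeword c = 011100011101101

Compute s = H r^T mod 2 one row at a time:
  s_1 = 1 + 1 + 1 + 0 + 1 + 1 + 0 + 1 = 6 ≡ 0 (mod 2).
  s_2 = 0 + 0 + 0 + 0 + 1 + 1 + 0 + 1 = 3 ≡ 1 (mod 2).
  s_3 = 1 + 1 + 0 + 0 + 1 + 0 + 0 + 1 = 4 ≡ 0 (mod 2).
  s_4 = 0 + 1 + 0 + 0 + 1 + 0 + 1 + 1 = 4 ≡ 0 (mod 2).
s = (0, 1, 0, 0)^T — this equals column 4 of H (binary 0100), so error is at position 4.
Correct: flip bit 4 of r = 011000011101101 to get c = 011100011101101.


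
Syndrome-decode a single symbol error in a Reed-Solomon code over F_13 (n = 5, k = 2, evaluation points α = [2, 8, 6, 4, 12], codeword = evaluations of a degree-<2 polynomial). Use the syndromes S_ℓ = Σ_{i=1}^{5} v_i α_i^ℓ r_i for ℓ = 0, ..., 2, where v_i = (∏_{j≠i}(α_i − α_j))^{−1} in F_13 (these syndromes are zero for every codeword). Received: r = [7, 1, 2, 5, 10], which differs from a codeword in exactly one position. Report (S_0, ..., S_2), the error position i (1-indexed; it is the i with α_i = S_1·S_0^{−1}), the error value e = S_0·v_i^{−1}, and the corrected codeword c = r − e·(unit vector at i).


S = (5, 4, 11), error at position 3, error magnitude e = 12, c = [7, 1, 3, 5, 10].

Step 1: column multipliers v_i = (∏_{j≠i}(α_i − α_j))^{−1} mod 13.
  i = 1 (α = 2): (2−8)(2−6)(2−4)(2−12) = (−6)·(−4)·(−2)·(−10) = 480 ≡ 12, so v_1 = 12^{−1} = 12 (mod 13).
  i = 2 (α = 8): (8−2)(8−6)(8−4)(8−12) = 6·2·4·(−4) = −192 ≡ 3, so v_2 = 3^{−1} = 9 (mod 13).
  i = 3 (α = 6): (6−2)(6−8)(6−4)(6−12) = 4·(−2)·2·(−6) = 96 ≡ 5, so v_3 = 5^{−1} = 8 (mod 13).
  i = 4 (α = 4): (4−2)(4−8)(4−6)(4−12) = 2·(−4)·(−2)·(−8) = −128 ≡ 2, so v_4 = 2^{−1} = 7 (mod 13).
  i = 5 (α = 12): (12−2)(12−8)(12−6)(12−4) = 10·4·6·8 = 1920 ≡ 9, so v_5 = 9^{−1} = 3 (mod 13).
  v = [12, 9, 8, 7, 3].
Step 2: syndromes of r = [7, 1, 2, 5, 10] (all sums mod 13).
  S_0 = Σ v_i r_i = 12·7 + 9·1 + 8·2 + 7·5 + 3·10 = 174 ≡ 5.
  S_1 = Σ v_i α_i r_i = 12·2·7 + 9·8·1 + 8·6·2 + 7·4·5 + 3·12·10 = 836 ≡ 4.
  α_i^2 mod 13 = [4, 12, 10, 3, 1].
  S_2 = Σ v_i α_i^2 r_i = 12·4·7 + 9·12·1 + 8·10·2 + 7·3·5 + 3·1·10 = 739 ≡ 11.
  S = (5, 4, 11) ≠ 0, so r is not a codeword (an error is present).
Step 3: locate the error. For a single error e at position i, S_ℓ = v_i·e·α_i^ℓ, so α_err = S_1/S_0.
  S_0^{−1} = 5^{−1} = 8 (mod 13), so α_err = 4·8 = 32 ≡ 6 = α_3. Error position i = 3.
  Consistency check: S_2/S_1 = 11·10 = 110 ≡ 6 = α_err ✓ (single-error assumption holds).
Step 4: error magnitude e = S_0/v_3 = S_0·∏_{j≠3}(α_3 − α_j) = 5·5 = 25 ≡ 12 (mod 13).
Step 5: correct position 3: c_3 = r_3 − e = 2 − 12 ≡ 3 (mod 13). Hence c = [7, 1, 3, 5, 10].
  Check: interpolating c through the α_i gives m(x) = 9 + 12·x (degree < 2) with m(α_i) = c_i for every i, so c is indeed a codeword.


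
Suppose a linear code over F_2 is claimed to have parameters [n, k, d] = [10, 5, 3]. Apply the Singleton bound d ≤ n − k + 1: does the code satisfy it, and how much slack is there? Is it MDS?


Singleton RHS = n − k + 1 = 6, slack = 3, bound satisfied, not MDS.

Singleton bound: d ≤ n − k + 1.
Here n = 10, k = 5, so n − k + 1 = 6.
Given d = 3, check d ≤ 6: YES.
Slack = (n − k + 1) − d = 3.
The code is NOT MDS (slack = 3 > 0).
Description: the claimed parameters are [10, 5, 3]_2; such a code would be non-MDS.


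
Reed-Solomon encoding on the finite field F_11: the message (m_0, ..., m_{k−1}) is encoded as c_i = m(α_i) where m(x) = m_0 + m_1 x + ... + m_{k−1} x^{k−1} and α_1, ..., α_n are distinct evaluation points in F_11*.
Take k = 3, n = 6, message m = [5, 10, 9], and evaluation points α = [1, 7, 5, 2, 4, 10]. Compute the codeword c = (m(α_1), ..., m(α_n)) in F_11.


c = [2, 10, 5, 6, 2, 4]

Message polynomial: m(x) = 5 + 10·x + 9·x^2 (mod 11).
For each evaluation point α_i, compute m(α_i) mod 11:
  α_1 = 1: Horner steps 9 → 8 → 2, so m(1) = 2.
  α_2 = 7: Horner steps 9 → 7 → 10, so m(7) = 10.
  α_3 = 5: Horner steps 9 → 0 → 5, so m(5) = 5.
  α_4 = 2: Horner steps 9 → 6 → 6, so m(2) = 6.
  α_5 = 4: Horner steps 9 → 2 → 2, so m(4) = 2.
  α_6 = 10: Horner steps 9 → 1 → 4, so m(10) = 4.
Codeword c = [2, 10, 5, 6, 2, 4] ∈ F_11^6.


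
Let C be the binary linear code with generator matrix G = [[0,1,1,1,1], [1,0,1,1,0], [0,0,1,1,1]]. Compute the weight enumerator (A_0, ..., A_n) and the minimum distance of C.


Weight distribution: A_0 = 1, A_1 = 1, A_2 = 1, A_3 = 3, A_4 = 2. Minimum distance d = 1.

Enumerate all 2^3 = 8 messages m ∈ F_2^3.
For each, compute codeword c = mG in F_2^5, then tally its weight.
  m = 000 → c = 00000, weight = 0.
  m = 100 → c = 01111, weight = 4.
  m = 010 → c = 10110, weight = 3.
  m = 110 → c = 11001, weight = 3.
  m = 001 → c = 00111, weight = 3.
  m = 101 → c = 01000, weight = 1.
  m = 011 → c = 10001, weight = 2.
  m = 111 → c = 11110, weight = 4.
Tally weights:
  weight 0: 1 codewords.
  weight 1: 1 codewords.
  weight 2: 1 codewords.
  weight 3: 3 codewords.
  weight 4: 2 codewords.
Minimum distance d = smallest w > 0 with A_w > 0 = 1.
Sanity: Σ A_w = 8 = 2^3 = 8 ✓.


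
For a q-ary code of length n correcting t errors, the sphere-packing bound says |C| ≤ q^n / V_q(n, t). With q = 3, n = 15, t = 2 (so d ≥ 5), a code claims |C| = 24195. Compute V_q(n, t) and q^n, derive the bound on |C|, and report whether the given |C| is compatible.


V_q(n, t) = 451, q^n = 14348907, Hamming bound = 31815, |C| = 24195 ≤ bound (satisfied).

Step 1: Compute V_q(n, t) = Σ_{j=0}^2 C(n, j) (q−1)^j.
  j = 0: C(15,0)·(2)^0 = 1·1 = 1.
  j = 1: C(15,1)·(2)^1 = 15·2 = 30.
  j = 2: C(15,2)·(2)^2 = 105·4 = 420.
  V_q(n, t) = 1 + 30 + 420 = 451.
Step 2: q^n = 3^15 = 14348907.
Step 3: Hamming bound ⌊q^n / V_q(n,t)⌋ = ⌊14348907/451⌋ = 31815.
Step 4: Compare |C| = 24195 to 31815: satisfied.
The claimed |C| lies below the Hamming bound.


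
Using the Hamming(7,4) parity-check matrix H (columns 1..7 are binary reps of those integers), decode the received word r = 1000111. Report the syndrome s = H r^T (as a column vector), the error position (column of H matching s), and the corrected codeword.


s = (1, 0, 1)^T, error position = 5, corrected codeword c = 1000011

Compute s = H r^T mod 2 one row at a time:
  s_1 = 0 + 1 + 1 + 1 = 3 ≡ 1 (mod 2).
  s_2 = 0 + 0 + 1 + 1 = 2 ≡ 0 (mod 2).
  s_3 = 1 + 0 + 1 + 1 = 3 ≡ 1 (mod 2).
s = (1, 0, 1)^T — this equals column 5 of H (binary 101), so error is at position 5.
Correct: flip bit 5 of r = 1000111 to get c = 1000011.


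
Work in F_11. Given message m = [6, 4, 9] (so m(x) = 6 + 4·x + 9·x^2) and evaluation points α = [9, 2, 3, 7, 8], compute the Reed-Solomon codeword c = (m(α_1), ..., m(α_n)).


c = [1, 6, 0, 2, 9]

Message polynomial: m(x) = 6 + 4·x + 9·x^2 (mod 11).
For each evaluation point α_i, compute m(α_i) mod 11:
  α_1 = 9: Horner steps 9 → 8 → 1, so m(9) = 1.
  α_2 = 2: Horner steps 9 → 0 → 6, so m(2) = 6.
  α_3 = 3: Horner steps 9 → 9 → 0, so m(3) = 0.
  α_4 = 7: Horner steps 9 → 1 → 2, so m(7) = 2.
  α_5 = 8: Horner steps 9 → 10 → 9, so m(8) = 9.
Codeword c = [1, 6, 0, 2, 9] ∈ F_11^5.


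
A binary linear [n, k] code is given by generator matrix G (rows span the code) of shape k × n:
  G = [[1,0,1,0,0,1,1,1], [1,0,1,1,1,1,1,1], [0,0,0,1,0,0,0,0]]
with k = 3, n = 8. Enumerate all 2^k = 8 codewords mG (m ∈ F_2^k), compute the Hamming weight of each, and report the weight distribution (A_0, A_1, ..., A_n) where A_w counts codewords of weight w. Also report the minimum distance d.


Weight distribution: A_0 = 1, A_1 = 2, A_2 = 1, A_5 = 1, A_6 = 2, A_7 = 1. Minimum distance d = 1.

Enumerate all 2^3 = 8 messages m ∈ F_2^3.
For each, compute codeword c = mG in F_2^8, then tally its weight.
  m = 000 → c = 00000000, weight = 0.
  m = 100 → c = 10100111, weight = 5.
  m = 010 → c = 10111111, weight = 7.
  m = 110 → c = 00011000, weight = 2.
  m = 001 → c = 00010000, weight = 1.
  m = 101 → c = 10110111, weight = 6.
  m = 011 → c = 10101111, weight = 6.
  m = 111 → c = 00001000, weight = 1.
Tally weights:
  weight 0: 1 codewords.
  weight 1: 2 codewords.
  weight 2: 1 codewords.
  weight 5: 1 codewords.
  weight 6: 2 codewords.
  weight 7: 1 codewords.
Minimum distance d = smallest w > 0 with A_w > 0 = 1.
Sanity: Σ A_w = 8 = 2^3 = 8 ✓.


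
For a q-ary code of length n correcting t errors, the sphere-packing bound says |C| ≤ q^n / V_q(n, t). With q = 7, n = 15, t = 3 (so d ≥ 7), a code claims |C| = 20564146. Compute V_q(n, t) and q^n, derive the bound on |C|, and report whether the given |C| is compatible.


V_q(n, t) = 102151, q^n = 4747561509943, Hamming bound = 46475918, |C| = 20564146 ≤ bound (satisfied).

Step 1: Compute V_q(n, t) = Σ_{j=0}^3 C(n, j) (q−1)^j.
  j = 0: C(15,0)·(6)^0 = 1·1 = 1.
  j = 1: C(15,1)·(6)^1 = 15·6 = 90.
  j = 2: C(15,2)·(6)^2 = 105·36 = 3780.
  j = 3: C(15,3)·(6)^3 = 455·216 = 98280.
  V_q(n, t) = 1 + 90 + 3780 + 98280 = 102151.
Step 2: q^n = 7^15 = 4747561509943.
Step 3: Hamming bound ⌊q^n / V_q(n,t)⌋ = ⌊4747561509943/102151⌋ = 46475918.
Step 4: Compare |C| = 20564146 to 46475918: satisfied.
The claimed |C| lies below the Hamming bound.


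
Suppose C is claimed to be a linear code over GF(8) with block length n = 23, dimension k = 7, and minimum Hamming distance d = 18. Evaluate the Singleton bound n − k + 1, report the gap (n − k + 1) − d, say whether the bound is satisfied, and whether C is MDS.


Singleton RHS = n − k + 1 = 17, slack = -1, bound violated (no such code; not MDS).

Singleton bound: d ≤ n − k + 1.
Here n = 23, k = 7, so n − k + 1 = 17.
Given d = 18, check d ≤ 17: NO.
Slack = (n − k + 1) − d = -1.
The slack is negative: d = 18 exceeds n − k + 1 = 17 by 1, so the Singleton bound is violated and no linear [23, 7, 18]_8 code can exist. In particular it is not MDS (MDS requires d = n − k + 1 exactly).
Description: the claimed parameters are [23, 7, 18]_8; such a code would be impossible (violates the Singleton bound).


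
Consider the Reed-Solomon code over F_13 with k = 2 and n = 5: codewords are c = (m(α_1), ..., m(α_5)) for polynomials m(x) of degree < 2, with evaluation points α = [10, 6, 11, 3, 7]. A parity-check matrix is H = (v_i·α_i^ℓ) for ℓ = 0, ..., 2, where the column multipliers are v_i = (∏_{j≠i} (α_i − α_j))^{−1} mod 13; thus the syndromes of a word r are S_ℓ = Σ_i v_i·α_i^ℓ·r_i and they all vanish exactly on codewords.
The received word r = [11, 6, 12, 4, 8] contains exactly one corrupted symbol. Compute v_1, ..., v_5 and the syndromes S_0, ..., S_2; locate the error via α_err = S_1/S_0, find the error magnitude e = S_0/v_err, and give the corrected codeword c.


S = (5, 4, 11), error at position 2, error magnitude e = 12, c = [11, 7, 12, 4, 8].

Step 1: column multipliers v_i = (∏_{j≠i}(α_i − α_j))^{−1} mod 13.
  i = 1 (α = 10): (10−6)(10−11)(10−3)(10−7) = 4·(−1)·7·3 = −84 ≡ 7, so v_1 = 7^{−1} = 2 (mod 13).
  i = 2 (α = 6): (6−10)(6−11)(6−3)(6−7) = (−4)·(−5)·3·(−1) = −60 ≡ 5, so v_2 = 5^{−1} = 8 (mod 13).
  i = 3 (α = 11): (11−10)(11−6)(11−3)(11−7) = 1·5·8·4 = 160 ≡ 4, so v_3 = 4^{−1} = 10 (mod 13).
  i = 4 (α = 3): (3−10)(3−6)(3−11)(3−7) = (−7)·(−3)·(−8)·(−4) = 672 ≡ 9, so v_4 = 9^{−1} = 3 (mod 13).
  i = 5 (α = 7): (7−10)(7−6)(7−11)(7−3) = (−3)·1·(−4)·4 = 48 ≡ 9, so v_5 = 9^{−1} = 3 (mod 13).
  v = [2, 8, 10, 3, 3].
Step 2: syndromes of r = [11, 6, 12, 4, 8] (all sums mod 13).
  S_0 = Σ v_i r_i = 2·11 + 8·6 + 10·12 + 3·4 + 3·8 = 226 ≡ 5.
  S_1 = Σ v_i α_i r_i = 2·10·11 + 8·6·6 + 10·11·12 + 3·3·4 + 3·7·8 = 2032 ≡ 4.
  α_i^2 mod 13 = [9, 10, 4, 9, 10].
  S_2 = Σ v_i α_i^2 r_i = 2·9·11 + 8·10·6 + 10·4·12 + 3·9·4 + 3·10·8 = 1506 ≡ 11.
  S = (5, 4, 11) ≠ 0, so r is not a codeword (an error is present).
Step 3: locate the error. For a single error e at position i, S_ℓ = v_i·e·α_i^ℓ, so α_err = S_1/S_0.
  S_0^{−1} = 5^{−1} = 8 (mod 13), so α_err = 4·8 = 32 ≡ 6 = α_2. Error position i = 2.
  Consistency check: S_2/S_1 = 11·10 = 110 ≡ 6 = α_err ✓ (single-error assumption holds).
Step 4: error magnitude e = S_0/v_2 = S_0·∏_{j≠2}(α_2 − α_j) = 5·5 = 25 ≡ 12 (mod 13).
Step 5: correct position 2: c_2 = r_2 − e = 6 − 12 ≡ 7 (mod 13). Hence c = [11, 7, 12, 4, 8].
  Check: interpolating c through the α_i gives m(x) = 1 + 1·x (degree < 2) with m(α_i) = c_i for every i, so c is indeed a codeword.


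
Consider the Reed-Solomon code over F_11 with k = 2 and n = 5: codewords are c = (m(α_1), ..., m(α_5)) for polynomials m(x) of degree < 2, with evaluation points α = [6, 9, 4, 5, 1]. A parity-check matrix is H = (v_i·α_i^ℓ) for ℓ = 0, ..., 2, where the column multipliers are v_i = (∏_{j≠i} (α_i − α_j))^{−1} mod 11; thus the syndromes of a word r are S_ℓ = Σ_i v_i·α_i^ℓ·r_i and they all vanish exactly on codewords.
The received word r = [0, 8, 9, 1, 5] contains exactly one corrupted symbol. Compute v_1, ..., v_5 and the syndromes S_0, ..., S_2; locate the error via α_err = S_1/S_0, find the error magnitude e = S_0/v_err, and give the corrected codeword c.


S = (6, 2, 8), error at position 3, error magnitude e = 7, c = [0, 8, 2, 1, 5].

Step 1: column multipliers v_i = (∏_{j≠i}(α_i − α_j))^{−1} mod 11.
  i = 1 (α = 6): (6−9)(6−4)(6−5)(6−1) = (−3)·2·1·5 = −30 ≡ 3, so v_1 = 3^{−1} = 4 (mod 11).
  i = 2 (α = 9): (9−6)(9−4)(9−5)(9−1) = 3·5·4·8 = 480 ≡ 7, so v_2 = 7^{−1} = 8 (mod 11).
  i = 3 (α = 4): (4−6)(4−9)(4−5)(4−1) = (−2)·(−5)·(−1)·3 = −30 ≡ 3, so v_3 = 3^{−1} = 4 (mod 11).
  i = 4 (α = 5): (5−6)(5−9)(5−4)(5−1) = (−1)·(−4)·1·4 = 16 ≡ 5, so v_4 = 5^{−1} = 9 (mod 11).
  i = 5 (α = 1): (1−6)(1−9)(1−4)(1−5) = (−5)·(−8)·(−3)·(−4) = 480 ≡ 7, so v_5 = 7^{−1} = 8 (mod 11).
  v = [4, 8, 4, 9, 8].
Step 2: syndromes of r = [0, 8, 9, 1, 5] (all sums mod 11).
  S_0 = Σ v_i r_i = 4·0 + 8·8 + 4·9 + 9·1 + 8·5 = 149 ≡ 6.
  S_1 = Σ v_i α_i r_i = 4·6·0 + 8·9·8 + 4·4·9 + 9·5·1 + 8·1·5 = 805 ≡ 2.
  α_i^2 mod 11 = [3, 4, 5, 3, 1].
  S_2 = Σ v_i α_i^2 r_i = 4·3·0 + 8·4·8 + 4·5·9 + 9·3·1 + 8·1·5 = 503 ≡ 8.
  S = (6, 2, 8) ≠ 0, so r is not a codeword (an error is present).
Step 3: locate the error. For a single error e at position i, S_ℓ = v_i·e·α_i^ℓ, so α_err = S_1/S_0.
  S_0^{−1} = 6^{−1} = 2 (mod 11), so α_err = 2·2 = 4 ≡ 4 = α_3. Error position i = 3.
  Consistency check: S_2/S_1 = 8·6 = 48 ≡ 4 = α_err ✓ (single-error assumption holds).
Step 4: error magnitude e = S_0/v_3 = S_0·∏_{j≠3}(α_3 − α_j) = 6·3 = 18 ≡ 7 (mod 11).
Step 5: correct position 3: c_3 = r_3 − e = 9 − 7 ≡ 2 (mod 11). Hence c = [0, 8, 2, 1, 5].
  Check: interpolating c through the α_i gives m(x) = 6 + 10·x (degree < 2) with m(α_i) = c_i for every i, so c is indeed a codeword.


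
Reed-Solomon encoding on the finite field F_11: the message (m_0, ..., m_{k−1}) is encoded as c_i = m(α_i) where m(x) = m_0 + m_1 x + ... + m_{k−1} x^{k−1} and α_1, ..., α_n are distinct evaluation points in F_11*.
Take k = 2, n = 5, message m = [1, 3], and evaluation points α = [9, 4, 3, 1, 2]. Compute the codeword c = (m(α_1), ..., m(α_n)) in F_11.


c = [6, 2, 10, 4, 7]

Message polynomial: m(x) = 1 + 3·x (mod 11).
For each evaluation point α_i, compute m(α_i) mod 11:
  α_1 = 9: Horner steps 3 → 6, so m(9) = 6.
  α_2 = 4: Horner steps 3 → 2, so m(4) = 2.
  α_3 = 3: Horner steps 3 → 10, so m(3) = 10.
  α_4 = 1: Horner steps 3 → 4, so m(1) = 4.
  α_5 = 2: Horner steps 3 → 7, so m(2) = 7.
Codeword c = [6, 2, 10, 4, 7] ∈ F_11^5.


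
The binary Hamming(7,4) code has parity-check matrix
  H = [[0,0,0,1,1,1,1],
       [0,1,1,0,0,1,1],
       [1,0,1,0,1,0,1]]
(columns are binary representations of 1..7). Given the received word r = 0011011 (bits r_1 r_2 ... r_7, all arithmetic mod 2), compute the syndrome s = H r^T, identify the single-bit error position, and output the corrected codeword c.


s = (1, 1, 0)^T, error position = 6, corrected codeword c = 0011001

Compute s = H r^T mod 2 one row at a time:
  s_1 = 1 + 0 + 1 + 1 = 3 ≡ 1 (mod 2).
  s_2 = 0 + 1 + 1 + 1 = 3 ≡ 1 (mod 2).
  s_3 = 0 + 1 + 0 + 1 = 2 ≡ 0 (mod 2).
s = (1, 1, 0)^T — this equals column 6 of H (binary 110), so error is at position 6.
Correct: flip bit 6 of r = 0011011 to get c = 0011001.


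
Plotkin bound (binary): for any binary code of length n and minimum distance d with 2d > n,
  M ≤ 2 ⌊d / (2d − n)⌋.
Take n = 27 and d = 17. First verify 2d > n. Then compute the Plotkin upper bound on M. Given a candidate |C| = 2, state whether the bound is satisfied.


Plotkin bound M ≤ 4; given |C| = 2 ≤ bound (satisfied).

Check applicability: 2d = 34, n = 27.
2d − n = 7 > 0, so Plotkin applies.
Compute d/(2d−n) = 17/7 ≈ 2.4286.
⌊d/(2d−n)⌋ = 2.
Plotkin bound: M ≤ 2·2 = 4.
Given |C| = 2, check: satisfied.
This |C| is below the Plotkin bound.


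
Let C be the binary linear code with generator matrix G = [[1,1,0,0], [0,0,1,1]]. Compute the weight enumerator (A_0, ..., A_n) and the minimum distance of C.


Weight distribution: A_0 = 1, A_2 = 2, A_4 = 1. Minimum distance d = 2.

Enumerate all 2^2 = 4 messages m ∈ F_2^2.
For each, compute codeword c = mG in F_2^4, then tally its weight.
  m = 00 → c = 0000, weight = 0.
  m = 10 → c = 1100, weight = 2.
  m = 01 → c = 0011, weight = 2.
  m = 11 → c = 1111, weight = 4.
Tally weights:
  weight 0: 1 codewords.
  weight 2: 2 codewords.
  weight 4: 1 codewords.
Minimum distance d = smallest w > 0 with A_w > 0 = 2.
Sanity: Σ A_w = 4 = 2^2 = 4 ✓.


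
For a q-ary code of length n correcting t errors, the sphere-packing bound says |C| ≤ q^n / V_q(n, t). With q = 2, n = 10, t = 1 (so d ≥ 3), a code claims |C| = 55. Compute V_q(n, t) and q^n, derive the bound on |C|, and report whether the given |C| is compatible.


V_q(n, t) = 11, q^n = 1024, Hamming bound = 93, |C| = 55 ≤ bound (satisfied).

Step 1: Compute V_q(n, t) = Σ_{j=0}^1 C(n, j) (q−1)^j.
  j = 0: C(10,0)·(1)^0 = 1·1 = 1.
  j = 1: C(10,1)·(1)^1 = 10·1 = 10.
  V_q(n, t) = 1 + 10 = 11.
Step 2: q^n = 2^10 = 1024.
Step 3: Hamming bound ⌊q^n / V_q(n,t)⌋ = ⌊1024/11⌋ = 93.
Step 4: Compare |C| = 55 to 93: satisfied.
The claimed |C| lies below the Hamming bound.


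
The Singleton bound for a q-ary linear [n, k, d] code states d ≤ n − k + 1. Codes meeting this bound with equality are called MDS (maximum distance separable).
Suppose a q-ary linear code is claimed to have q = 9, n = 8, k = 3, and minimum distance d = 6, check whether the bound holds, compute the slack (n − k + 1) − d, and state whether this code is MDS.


Singleton RHS = n − k + 1 = 6, slack = 0, bound satisfied, MDS.

Singleton bound: d ≤ n − k + 1.
Here n = 8, k = 3, so n − k + 1 = 6.
Given d = 6, check d ≤ 6: YES.
Slack = (n − k + 1) − d = 0.
The code is MDS (slack = 0).
Description: the claimed parameters are [8, 3, 6]_9; such a code would be MDS (meets Singleton bound).


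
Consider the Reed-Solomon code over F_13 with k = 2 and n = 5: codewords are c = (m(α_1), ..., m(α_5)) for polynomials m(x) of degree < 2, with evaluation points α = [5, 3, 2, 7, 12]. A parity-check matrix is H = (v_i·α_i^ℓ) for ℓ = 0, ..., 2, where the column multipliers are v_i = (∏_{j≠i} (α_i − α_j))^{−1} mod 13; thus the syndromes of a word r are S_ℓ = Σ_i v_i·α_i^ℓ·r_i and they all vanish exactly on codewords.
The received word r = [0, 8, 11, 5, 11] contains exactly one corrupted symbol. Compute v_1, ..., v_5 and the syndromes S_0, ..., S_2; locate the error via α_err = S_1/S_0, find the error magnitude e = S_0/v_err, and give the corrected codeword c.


S = (11, 9, 5), error at position 3, error magnitude e = 12, c = [0, 8, 12, 5, 11].

Step 1: column multipliers v_i = (∏_{j≠i}(α_i − α_j))^{−1} mod 13.
  i = 1 (α = 5): (5−3)(5−2)(5−7)(5−12) = 2·3·(−2)·(−7) = 84 ≡ 6, so v_1 = 6^{−1} = 11 (mod 13).
  i = 2 (α = 3): (3−5)(3−2)(3−7)(3−12) = (−2)·1·(−4)·(−9) = −72 ≡ 6, so v_2 = 6^{−1} = 11 (mod 13).
  i = 3 (α = 2): (2−5)(2−3)(2−7)(2−12) = (−3)·(−1)·(−5)·(−10) = 150 ≡ 7, so v_3 = 7^{−1} = 2 (mod 13).
  i = 4 (α = 7): (7−5)(7−3)(7−2)(7−12) = 2·4·5·(−5) = −200 ≡ 8, so v_4 = 8^{−1} = 5 (mod 13).
  i = 5 (α = 12): (12−5)(12−3)(12−2)(12−7) = 7·9·10·5 = 3150 ≡ 4, so v_5 = 4^{−1} = 10 (mod 13).
  v = [11, 11, 2, 5, 10].
Step 2: syndromes of r = [0, 8, 11, 5, 11] (all sums mod 13).
  S_0 = Σ v_i r_i = 11·0 + 11·8 + 2·11 + 5·5 + 10·11 = 245 ≡ 11.
  S_1 = Σ v_i α_i r_i = 11·5·0 + 11·3·8 + 2·2·11 + 5·7·5 + 10·12·11 = 1803 ≡ 9.
  α_i^2 mod 13 = [12, 9, 4, 10, 1].
  S_2 = Σ v_i α_i^2 r_i = 11·12·0 + 11·9·8 + 2·4·11 + 5·10·5 + 10·1·11 = 1240 ≡ 5.
  S = (11, 9, 5) ≠ 0, so r is not a codeword (an error is present).
Step 3: locate the error. For a single error e at position i, S_ℓ = v_i·e·α_i^ℓ, so α_err = S_1/S_0.
  S_0^{−1} = 11^{−1} = 6 (mod 13), so α_err = 9·6 = 54 ≡ 2 = α_3. Error position i = 3.
  Consistency check: S_2/S_1 = 5·3 = 15 ≡ 2 = α_err ✓ (single-error assumption holds).
Step 4: error magnitude e = S_0/v_3 = S_0·∏_{j≠3}(α_3 − α_j) = 11·7 = 77 ≡ 12 (mod 13).
Step 5: correct position 3: c_3 = r_3 − e = 11 − 12 ≡ 12 (mod 13). Hence c = [0, 8, 12, 5, 11].
  Check: interpolating c through the α_i gives m(x) = 7 + 9·x (degree < 2) with m(α_i) = c_i for every i, so c is indeed a codeword.


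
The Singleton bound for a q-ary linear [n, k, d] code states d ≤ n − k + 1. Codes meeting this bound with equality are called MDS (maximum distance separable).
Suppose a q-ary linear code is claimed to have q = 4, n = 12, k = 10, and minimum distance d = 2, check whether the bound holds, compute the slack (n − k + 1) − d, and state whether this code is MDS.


Singleton RHS = n − k + 1 = 3, slack = 1, bound satisfied, not MDS.

Singleton bound: d ≤ n − k + 1.
Here n = 12, k = 10, so n − k + 1 = 3.
Given d = 2, check d ≤ 3: YES.
Slack = (n − k + 1) − d = 1.
The code is NOT MDS (slack = 1 > 0).
Description: the claimed parameters are [12, 10, 2]_4; such a code would be non-MDS.


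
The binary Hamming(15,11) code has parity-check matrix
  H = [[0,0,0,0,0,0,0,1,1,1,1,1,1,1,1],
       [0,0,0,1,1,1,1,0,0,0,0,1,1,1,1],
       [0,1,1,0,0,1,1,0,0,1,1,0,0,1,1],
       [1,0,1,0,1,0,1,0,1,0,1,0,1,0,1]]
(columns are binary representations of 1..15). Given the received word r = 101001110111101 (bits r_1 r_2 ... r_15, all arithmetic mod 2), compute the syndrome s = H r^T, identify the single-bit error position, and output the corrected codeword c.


s = (0, 1, 0, 0)^T, error position = 4, corrected codeword c = 101101110111101

Compute s = H r^T mod 2 one row at a time:
  s_1 = 1 + 0 + 1 + 1 + 1 + 1 + 0 + 1 = 6 ≡ 0 (mod 2).
  s_2 = 0 + 0 + 1 + 1 + 1 + 1 + 0 + 1 = 5 ≡ 1 (mod 2).
  s_3 = 0 + 1 + 1 + 1 + 1 + 1 + 0 + 1 = 6 ≡ 0 (mod 2).
  s_4 = 1 + 1 + 0 + 1 + 0 + 1 + 1 + 1 = 6 ≡ 0 (mod 2).
s = (0, 1, 0, 0)^T — this equals column 4 of H (binary 0100), so error is at position 4.
Correct: flip bit 4 of r = 101001110111101 to get c = 101101110111101.


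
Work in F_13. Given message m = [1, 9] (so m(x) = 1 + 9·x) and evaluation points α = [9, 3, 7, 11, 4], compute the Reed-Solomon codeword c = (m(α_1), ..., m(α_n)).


c = [4, 2, 12, 9, 11]

Message polynomial: m(x) = 1 + 9·x (mod 13).
For each evaluation point α_i, compute m(α_i) mod 13:
  α_1 = 9: Horner steps 9 → 4, so m(9) = 4.
  α_2 = 3: Horner steps 9 → 2, so m(3) = 2.
  α_3 = 7: Horner steps 9 → 12, so m(7) = 12.
  α_4 = 11: Horner steps 9 → 9, so m(11) = 9.
  α_5 = 4: Horner steps 9 → 11, so m(4) = 11.
Codeword c = [4, 2, 12, 9, 11] ∈ F_13^5.


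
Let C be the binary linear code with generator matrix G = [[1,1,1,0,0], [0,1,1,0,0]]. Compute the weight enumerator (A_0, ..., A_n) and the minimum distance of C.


Weight distribution: A_0 = 1, A_1 = 1, A_2 = 1, A_3 = 1. Minimum distance d = 1.

Enumerate all 2^2 = 4 messages m ∈ F_2^2.
For each, compute codeword c = mG in F_2^5, then tally its weight.
  m = 00 → c = 00000, weight = 0.
  m = 10 → c = 11100, weight = 3.
  m = 01 → c = 01100, weight = 2.
  m = 11 → c = 10000, weight = 1.
Tally weights:
  weight 0: 1 codewords.
  weight 1: 1 codewords.
  weight 2: 1 codewords.
  weight 3: 1 codewords.
Minimum distance d = smallest w > 0 with A_w > 0 = 1.
Sanity: Σ A_w = 4 = 2^2 = 4 ✓.


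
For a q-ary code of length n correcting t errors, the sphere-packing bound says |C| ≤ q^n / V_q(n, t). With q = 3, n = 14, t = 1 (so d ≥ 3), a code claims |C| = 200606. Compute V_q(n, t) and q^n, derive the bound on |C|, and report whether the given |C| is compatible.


V_q(n, t) = 29, q^n = 4782969, Hamming bound = 164929, |C| = 200606 > bound (violated).

Step 1: Compute V_q(n, t) = Σ_{j=0}^1 C(n, j) (q−1)^j.
  j = 0: C(14,0)·(2)^0 = 1·1 = 1.
  j = 1: C(14,1)·(2)^1 = 14·2 = 28.
  V_q(n, t) = 1 + 28 = 29.
Step 2: q^n = 3^14 = 4782969.
Step 3: Hamming bound ⌊q^n / V_q(n,t)⌋ = ⌊4782969/29⌋ = 164929.
Step 4: Compare |C| = 200606 to 164929: violated.
The claimed |C| lies above the Hamming bound, so no 3-ary code of length 14 with d ≥ 3 can have 200606 codewords.


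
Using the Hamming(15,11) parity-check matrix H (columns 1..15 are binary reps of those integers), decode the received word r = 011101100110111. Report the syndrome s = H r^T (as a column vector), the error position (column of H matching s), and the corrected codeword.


s = (1, 0, 0, 1)^T, error position = 9, corrected codeword c = 011101101110111

Compute s = H r^T mod 2 one row at a time:
  s_1 = 0 + 0 + 1 + 1 + 0 + 1 + 1 + 1 = 5 ≡ 1 (mod 2).
  s_2 = 1 + 0 + 1 + 1 + 0 + 1 + 1 + 1 = 6 ≡ 0 (mod 2).
  s_3 = 1 + 1 + 1 + 1 + 1 + 1 + 1 + 1 = 8 ≡ 0 (mod 2).
  s_4 = 0 + 1 + 0 + 1 + 0 + 1 + 1 + 1 = 5 ≡ 1 (mod 2).
s = (1, 0, 0, 1)^T — this equals column 9 of H (binary 1001), so error is at position 9.
Correct: flip bit 9 of r = 011101100110111 to get c = 011101101110111.


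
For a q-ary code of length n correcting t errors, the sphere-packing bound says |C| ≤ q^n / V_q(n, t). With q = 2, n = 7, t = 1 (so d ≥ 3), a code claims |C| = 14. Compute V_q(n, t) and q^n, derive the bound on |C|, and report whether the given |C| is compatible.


V_q(n, t) = 8, q^n = 128, Hamming bound = 16, |C| = 14 ≤ bound (satisfied).

Step 1: Compute V_q(n, t) = Σ_{j=0}^1 C(n, j) (q−1)^j.
  j = 0: C(7,0)·(1)^0 = 1·1 = 1.
  j = 1: C(7,1)·(1)^1 = 7·1 = 7.
  V_q(n, t) = 1 + 7 = 8.
Step 2: q^n = 2^7 = 128.
Step 3: Hamming bound ⌊q^n / V_q(n,t)⌋ = ⌊128/8⌋ = 16.
Step 4: Compare |C| = 14 to 16: satisfied.
The claimed |C| lies below the Hamming bound.


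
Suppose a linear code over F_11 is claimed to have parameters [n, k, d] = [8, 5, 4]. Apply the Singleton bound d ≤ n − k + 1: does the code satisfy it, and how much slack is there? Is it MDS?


Singleton RHS = n − k + 1 = 4, slack = 0, bound satisfied, MDS.

Singleton bound: d ≤ n − k + 1.
Here n = 8, k = 5, so n − k + 1 = 4.
Given d = 4, check d ≤ 4: YES.
Slack = (n − k + 1) − d = 0.
The code is MDS (slack = 0).
Description: the claimed parameters are [8, 5, 4]_11; such a code would be MDS (meets Singleton bound).


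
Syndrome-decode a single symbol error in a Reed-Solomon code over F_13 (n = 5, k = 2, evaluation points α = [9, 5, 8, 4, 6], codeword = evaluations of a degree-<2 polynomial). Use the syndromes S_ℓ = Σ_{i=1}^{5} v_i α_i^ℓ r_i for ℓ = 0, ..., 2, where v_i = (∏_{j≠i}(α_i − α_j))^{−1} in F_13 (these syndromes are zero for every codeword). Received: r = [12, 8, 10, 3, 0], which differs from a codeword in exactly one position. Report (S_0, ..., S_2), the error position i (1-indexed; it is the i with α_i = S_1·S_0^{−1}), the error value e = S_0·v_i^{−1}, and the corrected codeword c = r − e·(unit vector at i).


S = (11, 8, 7), error at position 1, error magnitude e = 10, c = [2, 8, 10, 3, 0].

Step 1: column multipliers v_i = (∏_{j≠i}(α_i − α_j))^{−1} mod 13.
  i = 1 (α = 9): (9−5)(9−8)(9−4)(9−6) = 4·1·5·3 = 60 ≡ 8, so v_1 = 8^{−1} = 5 (mod 13).
  i = 2 (α = 5): (5−9)(5−8)(5−4)(5−6) = (−4)·(−3)·1·(−1) = −12 ≡ 1, so v_2 = 1^{−1} = 1 (mod 13).
  i = 3 (α = 8): (8−9)(8−5)(8−4)(8−6) = (−1)·3·4·2 = −24 ≡ 2, so v_3 = 2^{−1} = 7 (mod 13).
  i = 4 (α = 4): (4−9)(4−5)(4−8)(4−6) = (−5)·(−1)·(−4)·(−2) = 40 ≡ 1, so v_4 = 1^{−1} = 1 (mod 13).
  i = 5 (α = 6): (6−9)(6−5)(6−8)(6−4) = (−3)·1·(−2)·2 = 12 ≡ 12, so v_5 = 12^{−1} = 12 (mod 13).
  v = [5, 1, 7, 1, 12].
Step 2: syndromes of r = [12, 8, 10, 3, 0] (all sums mod 13).
  S_0 = Σ v_i r_i = 5·12 + 1·8 + 7·10 + 1·3 + 12·0 = 141 ≡ 11.
  S_1 = Σ v_i α_i r_i = 5·9·12 + 1·5·8 + 7·8·10 + 1·4·3 + 12·6·0 = 1152 ≡ 8.
  α_i^2 mod 13 = [3, 12, 12, 3, 10].
  S_2 = Σ v_i α_i^2 r_i = 5·3·12 + 1·12·8 + 7·12·10 + 1·3·3 + 12·10·0 = 1125 ≡ 7.
  S = (11, 8, 7) ≠ 0, so r is not a codeword (an error is present).
Step 3: locate the error. For a single error e at position i, S_ℓ = v_i·e·α_i^ℓ, so α_err = S_1/S_0.
  S_0^{−1} = 11^{−1} = 6 (mod 13), so α_err = 8·6 = 48 ≡ 9 = α_1. Error position i = 1.
  Consistency check: S_2/S_1 = 7·5 = 35 ≡ 9 = α_err ✓ (single-error assumption holds).
Step 4: error magnitude e = S_0/v_1 = S_0·∏_{j≠1}(α_1 − α_j) = 11·8 = 88 ≡ 10 (mod 13).
Step 5: correct position 1: c_1 = r_1 − e = 12 − 10 ≡ 2 (mod 13). Hence c = [2, 8, 10, 3, 0].
  Check: interpolating c through the α_i gives m(x) = 9 + 5·x (degree < 2) with m(α_i) = c_i for every i, so c is indeed a codeword.


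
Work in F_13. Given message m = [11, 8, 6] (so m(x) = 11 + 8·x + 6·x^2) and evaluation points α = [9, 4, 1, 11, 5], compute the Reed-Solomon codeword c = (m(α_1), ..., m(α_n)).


c = [10, 9, 12, 6, 6]

Message polynomial: m(x) = 11 + 8·x + 6·x^2 (mod 13).
For each evaluation point α_i, compute m(α_i) mod 13:
  α_1 = 9: Horner steps 6 → 10 → 10, so m(9) = 10.
  α_2 = 4: Horner steps 6 → 6 → 9, so m(4) = 9.
  α_3 = 1: Horner steps 6 → 1 → 12, so m(1) = 12.
  α_4 = 11: Horner steps 6 → 9 → 6, so m(11) = 6.
  α_5 = 5: Horner steps 6 → 12 → 6, so m(5) = 6.
Codeword c = [10, 9, 12, 6, 6] ∈ F_13^5.


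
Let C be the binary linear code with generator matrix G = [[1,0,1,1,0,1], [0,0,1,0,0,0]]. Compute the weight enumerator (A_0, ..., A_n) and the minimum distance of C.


Weight distribution: A_0 = 1, A_1 = 1, A_3 = 1, A_4 = 1. Minimum distance d = 1.

Enumerate all 2^2 = 4 messages m ∈ F_2^2.
For each, compute codeword c = mG in F_2^6, then tally its weight.
  m = 00 → c = 000000, weight = 0.
  m = 10 → c = 101101, weight = 4.
  m = 01 → c = 001000, weight = 1.
  m = 11 → c = 100101, weight = 3.
Tally weights:
  weight 0: 1 codewords.
  weight 1: 1 codewords.
  weight 3: 1 codewords.
  weight 4: 1 codewords.
Minimum distance d = smallest w > 0 with A_w > 0 = 1.
Sanity: Σ A_w = 4 = 2^2 = 4 ✓.


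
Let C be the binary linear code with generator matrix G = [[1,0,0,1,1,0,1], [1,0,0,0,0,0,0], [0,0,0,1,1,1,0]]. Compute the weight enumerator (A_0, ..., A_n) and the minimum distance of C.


Weight distribution: A_0 = 1, A_1 = 1, A_2 = 1, A_3 = 3, A_4 = 2. Minimum distance d = 1.

Enumerate all 2^3 = 8 messages m ∈ F_2^3.
For each, compute codeword c = mG in F_2^7, then tally its weight.
  m = 000 → c = 0000000, weight = 0.
  m = 100 → c = 1001101, weight = 4.
  m = 010 → c = 1000000, weight = 1.
  m = 110 → c = 0001101, weight = 3.
  m = 001 → c = 0001110, weight = 3.
  m = 101 → c = 1000011, weight = 3.
  m = 011 → c = 1001110, weight = 4.
  m = 111 → c = 0000011, weight = 2.
Tally weights:
  weight 0: 1 codewords.
  weight 1: 1 codewords.
  weight 2: 1 codewords.
  weight 3: 3 codewords.
  weight 4: 2 codewords.
Minimum distance d = smallest w > 0 with A_w > 0 = 1.
Sanity: Σ A_w = 8 = 2^3 = 8 ✓.


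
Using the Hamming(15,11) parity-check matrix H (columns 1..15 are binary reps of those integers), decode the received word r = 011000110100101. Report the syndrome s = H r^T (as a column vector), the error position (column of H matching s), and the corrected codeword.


s = (0, 1, 1, 0)^T, error position = 6, corrected codeword c = 011001110100101

Compute s = H r^T mod 2 one row at a time:
  s_1 = 1 + 0 + 1 + 0 + 0 + 1 + 0 + 1 = 4 ≡ 0 (mod 2).
  s_2 = 0 + 0 + 0 + 1 + 0 + 1 + 0 + 1 = 3 ≡ 1 (mod 2).
  s_3 = 1 + 1 + 0 + 1 + 1 + 0 + 0 + 1 = 5 ≡ 1 (mod 2).
  s_4 = 0 + 1 + 0 + 1 + 0 + 0 + 1 + 1 = 4 ≡ 0 (mod 2).
s = (0, 1, 1, 0)^T — this equals column 6 of H (binary 0110), so error is at position 6.
Correct: flip bit 6 of r = 011000110100101 to get c = 011001110100101.
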